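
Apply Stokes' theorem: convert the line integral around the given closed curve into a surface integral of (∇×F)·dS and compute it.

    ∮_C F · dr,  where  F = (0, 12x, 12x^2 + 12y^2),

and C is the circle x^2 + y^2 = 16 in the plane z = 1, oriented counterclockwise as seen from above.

Let S be the flat disk x^2 + y^2 ≤ 16 in the plane z = 1, with upward unit normal n̂ = ẑ. By Stokes' theorem,

    ∮_C F · dr = ∬_S (∇ × F) · n̂ dS = ∬_D (curl F)_z dA,

where D is the disk x^2 + y^2 ≤ 16.

Compute the curl of F = (0, 12x, 12x^2 + 12y^2):
    (∇ × F)_x = ∂F_z/∂y - ∂F_y/∂z = 24y,
    (∇ × F)_y = ∂F_x/∂z - ∂F_z/∂x = -24x,
    (∇ × F)_z = ∂F_y/∂x - ∂F_x/∂y = 12.

On z = 1, (curl F)_z = 12.

Convert to polar (x = r cos θ, y = r sin θ, dA = r dr dθ); the integrand becomes 12, so

    ∬_D (curl F)_z dA = ∫_0^{2π} ∫_0^{4} (12) · r dr dθ.

Inner (r from 0 to 4): 96.
Outer (θ from 0 to 2π): 192π.

Therefore ∮_C F · dr = 192π.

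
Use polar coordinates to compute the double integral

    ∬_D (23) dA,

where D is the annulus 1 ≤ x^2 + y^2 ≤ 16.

The region D is 1 ≤ r ≤ 4, 0 ≤ θ ≤ 2π in polar coordinates, where x = r cos(θ), y = r sin(θ), and dA = r dr dθ.

Under the substitution, the integrand becomes 23, so

    ∬_D (23) dA = ∫_{0}^{2π} ∫_{1}^{4} (23) · r dr dθ.

Inner integral (in r): ∫_{1}^{4} (23) · r dr = 345/2.

Outer integral (in θ): ∫_{0}^{2π} (345/2) dθ = 345π.

Therefore ∬_D (23) dA = 345π.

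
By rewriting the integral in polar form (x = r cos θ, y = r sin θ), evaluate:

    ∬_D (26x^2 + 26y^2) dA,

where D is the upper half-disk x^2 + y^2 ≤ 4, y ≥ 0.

The region D is 0 ≤ r ≤ 2, 0 ≤ θ ≤ π in polar coordinates, where x = r cos(θ), y = r sin(θ), and dA = r dr dθ.

Under the substitution, the integrand becomes 26r^2, so

    ∬_D (26x^2 + 26y^2) dA = ∫_{0}^{π} ∫_{0}^{2} (26r^2) · r dr dθ.

Inner integral (in r): ∫_{0}^{2} (26r^2) · r dr = 104.

Outer integral (in θ): ∫_{0}^{π} (104) dθ = 104π.

Therefore ∬_D (26x^2 + 26y^2) dA = 104π.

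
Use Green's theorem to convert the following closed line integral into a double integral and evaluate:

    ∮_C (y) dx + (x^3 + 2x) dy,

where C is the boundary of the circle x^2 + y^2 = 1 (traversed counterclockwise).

Green's theorem converts the closed line integral into a double integral over the enclosed region D:

    ∮_C P dx + Q dy = ∬_D (∂Q/∂x - ∂P/∂y) dA.

Here P = y, Q = x^3 + 2x, so

    ∂Q/∂x = 3x^2 + 2,    ∂P/∂y = 1,
    ∂Q/∂x - ∂P/∂y = 3x^2 + 1.

D is the region x^2 + y^2 ≤ 1. Evaluating the double integral:

In polar coordinates (x = r cos θ, y = r sin θ, dA = r dr dθ) the integrand becomes 3r^2cos(θ)^2 + 1, so

    ∬_D (3x^2 + 1) dA = ∫_0^{2π} ∫_0^{1} (3r^2cos(θ)^2 + 1) · r dr dθ.

Inner (r from 0 to 1): 3cos(θ)^2/4 + 1/2.
Outer (θ from 0 to 2π): 7π/4.

Therefore ∮_C P dx + Q dy = 7π/4.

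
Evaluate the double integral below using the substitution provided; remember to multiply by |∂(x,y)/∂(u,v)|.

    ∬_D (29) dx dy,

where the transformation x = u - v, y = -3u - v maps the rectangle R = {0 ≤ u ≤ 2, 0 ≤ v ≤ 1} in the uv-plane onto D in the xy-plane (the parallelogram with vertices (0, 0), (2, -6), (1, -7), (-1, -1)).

Compute the Jacobian determinant of (x, y) with respect to (u, v):

    ∂(x,y)/∂(u,v) = | 1  -1 | = (1)(-1) - (-1)(-3) = -4.
                   | -3  -1 |

Its absolute value is |J| = 4 (the area scaling factor).

Substituting x = u - v, y = -3u - v into the integrand,

    29 → 29,

so the integral becomes

    ∬_R (29) · |J| du dv = ∫_0^2 ∫_0^1 (116) dv du.

Inner (v): 116.
Outer (u): 232.

Therefore ∬_D (29) dx dy = 232.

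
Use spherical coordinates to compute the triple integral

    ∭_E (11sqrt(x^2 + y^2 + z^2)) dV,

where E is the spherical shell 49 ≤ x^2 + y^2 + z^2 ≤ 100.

In spherical coordinates, x = ρ sin(φ) cos(θ), y = ρ sin(φ) sin(θ), z = ρ cos(φ), and dV = ρ^2 sin(φ) dρ dφ dθ.

The integrand becomes 11ρ, so

    ∭_E (11sqrt(x^2 + y^2 + z^2)) dV = ∫_{0}^{2π} ∫_{0}^{π} ∫_{7}^{10} (11ρ) · ρ^2 sin(φ) dρ dφ dθ.

Inner (ρ): 83589sin(φ)/4.
Middle (φ): 83589/2.
Outer (θ): 83589π.

Therefore the triple integral equals 83589π.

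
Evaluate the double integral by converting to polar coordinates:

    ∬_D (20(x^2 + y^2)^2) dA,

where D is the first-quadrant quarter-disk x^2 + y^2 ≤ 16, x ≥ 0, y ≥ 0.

The region D is 0 ≤ r ≤ 4, 0 ≤ θ ≤ π/2 in polar coordinates, where x = r cos(θ), y = r sin(θ), and dA = r dr dθ.

Under the substitution, the integrand becomes 20r^4, so

    ∬_D (20(x^2 + y^2)^2) dA = ∫_{0}^{π/2} ∫_{0}^{4} (20r^4) · r dr dθ.

Inner integral (in r): ∫_{0}^{4} (20r^4) · r dr = 40960/3.

Outer integral (in θ): ∫_{0}^{π/2} (40960/3) dθ = 20480π/3.

Therefore ∬_D (20(x^2 + y^2)^2) dA = 20480π/3.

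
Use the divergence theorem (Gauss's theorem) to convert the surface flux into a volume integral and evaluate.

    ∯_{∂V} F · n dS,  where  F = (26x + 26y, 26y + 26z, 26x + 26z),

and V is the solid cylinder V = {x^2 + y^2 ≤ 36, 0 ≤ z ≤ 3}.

By the divergence theorem,

    ∯_{∂V} F · n dS = ∭_V (∇ · F) dV.

Compute the divergence:
    ∇ · F = ∂F_x/∂x + ∂F_y/∂y + ∂F_z/∂z = 26 + 26 + 26 = 78.

In cylindrical coordinates, x = r cos(θ), y = r sin(θ), z = z, dV = r dr dθ dz, with 0 ≤ r ≤ 6, 0 ≤ θ ≤ 2π, 0 ≤ z ≤ 3.

The integrand, after substitution and multiplying by the volume element, becomes (78) · r, so

    ∭_V (∇·F) dV = ∫_0^{2π} ∫_0^{6} ∫_0^{3} (78) · r dz dr dθ.

Inner (z from 0 to 3): 234r.
Middle (r from 0 to 6): 4212.
Outer (θ from 0 to 2π): 8424π.

Therefore ∯_{∂V} F · n dS = 8424π.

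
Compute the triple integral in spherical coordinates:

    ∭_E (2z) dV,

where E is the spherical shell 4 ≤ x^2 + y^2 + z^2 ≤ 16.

In spherical coordinates, x = ρ sin(φ) cos(θ), y = ρ sin(φ) sin(θ), z = ρ cos(φ), and dV = ρ^2 sin(φ) dρ dφ dθ.

The integrand becomes 2ρ cos(φ), so

    ∭_E (2z) dV = ∫_{0}^{2π} ∫_{0}^{π} ∫_{2}^{4} (2ρ cos(φ)) · ρ^2 sin(φ) dρ dφ dθ.

Inner (ρ): 60sin(2φ).
Middle (φ): 0.
Outer (θ): 0.

Therefore the triple integral equals 0.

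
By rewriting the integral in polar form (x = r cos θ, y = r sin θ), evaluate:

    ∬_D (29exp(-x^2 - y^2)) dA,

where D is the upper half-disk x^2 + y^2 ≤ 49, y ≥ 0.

The region D is 0 ≤ r ≤ 7, 0 ≤ θ ≤ π in polar coordinates, where x = r cos(θ), y = r sin(θ), and dA = r dr dθ.

Under the substitution, the integrand becomes 29exp(-r^2), so

    ∬_D (29exp(-x^2 - y^2)) dA = ∫_{0}^{π} ∫_{0}^{7} (29exp(-r^2)) · r dr dθ.

Inner integral (in r): ∫_{0}^{7} (29exp(-r^2)) · r dr = 29/2 - 29exp(-49)/2.

Outer integral (in θ): ∫_{0}^{π} (29/2 - 29exp(-49)/2) dθ = -29π (1 - exp(49))exp(-49)/2.

Therefore ∬_D (29exp(-x^2 - y^2)) dA = -29π (1 - exp(49))exp(-49)/2.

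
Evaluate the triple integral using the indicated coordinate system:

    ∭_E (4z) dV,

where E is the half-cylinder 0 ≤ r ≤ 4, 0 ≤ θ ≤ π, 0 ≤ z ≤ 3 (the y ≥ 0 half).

In cylindrical coordinates, x = r cos(θ), y = r sin(θ), z = z, and dV = r dr dθ dz.

The integrand becomes 4z, so

    ∭_E (4z) dV = ∫_{0}^{π} ∫_{0}^{4} ∫_{0}^{3} (4z) · r dz dr dθ.

Inner (z): 18r.
Middle (r from 0 to 4): 144.
Outer (θ): 144π.

Therefore the triple integral equals 144π.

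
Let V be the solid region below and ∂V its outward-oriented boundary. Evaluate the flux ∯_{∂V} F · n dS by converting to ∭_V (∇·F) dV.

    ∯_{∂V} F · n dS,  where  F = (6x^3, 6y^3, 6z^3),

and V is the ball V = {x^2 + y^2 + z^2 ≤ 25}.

By the divergence theorem,

    ∯_{∂V} F · n dS = ∭_V (∇ · F) dV.

Compute the divergence:
    ∇ · F = ∂F_x/∂x + ∂F_y/∂y + ∂F_z/∂z = 18x^2 + 18y^2 + 18z^2.

In spherical coordinates, x = ρ sin(φ) cos(θ), y = ρ sin(φ) sin(θ), z = ρ cos(φ), dV = ρ^2 sin(φ) dρ dφ dθ, with 0 ≤ ρ ≤ 5, 0 ≤ φ ≤ π, 0 ≤ θ ≤ 2π.

The integrand, after substitution and multiplying by the volume element, becomes (18ρ^2) · ρ^2 sin(φ), so

    ∭_V (∇·F) dV = ∫_0^{2π} ∫_0^{π} ∫_0^{5} (18ρ^2) · ρ^2 sin(φ) dρ dφ dθ.

Inner (ρ from 0 to 5): 11250sin(φ).
Middle (φ from 0 to π): 22500.
Outer (θ from 0 to 2π): 45000π.

Therefore ∯_{∂V} F · n dS = 45000π.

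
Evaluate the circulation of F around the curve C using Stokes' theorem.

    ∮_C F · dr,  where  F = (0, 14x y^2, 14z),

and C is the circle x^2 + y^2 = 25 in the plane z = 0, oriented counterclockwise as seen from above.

Let S be the flat disk x^2 + y^2 ≤ 25 in the plane z = 0, with upward unit normal n̂ = ẑ. By Stokes' theorem,

    ∮_C F · dr = ∬_S (∇ × F) · n̂ dS = ∬_D (curl F)_z dA,

where D is the disk x^2 + y^2 ≤ 25.

Compute the curl of F = (0, 14x y^2, 14z):
    (∇ × F)_x = ∂F_z/∂y - ∂F_y/∂z = 0,
    (∇ × F)_y = ∂F_x/∂z - ∂F_z/∂x = 0,
    (∇ × F)_z = ∂F_y/∂x - ∂F_x/∂y = 14y^2.

On z = 0, (curl F)_z = 14y^2.

Convert to polar (x = r cos θ, y = r sin θ, dA = r dr dθ); the integrand becomes 14r^2sin(θ)^2, so

    ∬_D (curl F)_z dA = ∫_0^{2π} ∫_0^{5} (14r^2sin(θ)^2) · r dr dθ.

Inner (r from 0 to 5): 4375sin(θ)^2/2.
Outer (θ from 0 to 2π): 4375π/2.

Therefore ∮_C F · dr = 4375π/2.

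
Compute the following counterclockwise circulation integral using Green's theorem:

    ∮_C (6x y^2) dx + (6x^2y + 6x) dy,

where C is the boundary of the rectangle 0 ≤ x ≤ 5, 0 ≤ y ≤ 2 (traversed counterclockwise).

Green's theorem converts the closed line integral into a double integral over the enclosed region D:

    ∮_C P dx + Q dy = ∬_D (∂Q/∂x - ∂P/∂y) dA.

Here P = 6x y^2, Q = 6x^2y + 6x, so

    ∂Q/∂x = 12x y + 6,    ∂P/∂y = 12x y,
    ∂Q/∂x - ∂P/∂y = 6.

D is the region 0 ≤ x ≤ 5, 0 ≤ y ≤ 2. Evaluating the double integral:

    ∬_D (6) dA = ∫_0^{5} ∫_0^{2} (6) dy dx.

Inner (y from 0 to 2): 12.
Outer (x from 0 to 5): 60.

Therefore ∮_C P dx + Q dy = 60.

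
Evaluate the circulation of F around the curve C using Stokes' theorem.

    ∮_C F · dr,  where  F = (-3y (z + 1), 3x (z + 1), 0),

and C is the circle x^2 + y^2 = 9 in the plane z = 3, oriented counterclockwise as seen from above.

Let S be the flat disk x^2 + y^2 ≤ 9 in the plane z = 3, with upward unit normal n̂ = ẑ. By Stokes' theorem,

    ∮_C F · dr = ∬_S (∇ × F) · n̂ dS = ∬_D (curl F)_z dA,

where D is the disk x^2 + y^2 ≤ 9.

Compute the curl of F = (-3y (z + 1), 3x (z + 1), 0):
    (∇ × F)_x = ∂F_z/∂y - ∂F_y/∂z = -3x,
    (∇ × F)_y = ∂F_x/∂z - ∂F_z/∂x = -3y,
    (∇ × F)_z = ∂F_y/∂x - ∂F_x/∂y = 6z + 6.

On z = 3, (curl F)_z = 24.

Convert to polar (x = r cos θ, y = r sin θ, dA = r dr dθ); the integrand becomes 24, so

    ∬_D (curl F)_z dA = ∫_0^{2π} ∫_0^{3} (24) · r dr dθ.

Inner (r from 0 to 3): 108.
Outer (θ from 0 to 2π): 216π.

Therefore ∮_C F · dr = 216π.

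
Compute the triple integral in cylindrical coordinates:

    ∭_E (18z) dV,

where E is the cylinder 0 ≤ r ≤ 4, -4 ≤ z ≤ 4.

In cylindrical coordinates, x = r cos(θ), y = r sin(θ), z = z, and dV = r dr dθ dz.

The integrand becomes 18z, so

    ∭_E (18z) dV = ∫_{0}^{2π} ∫_{0}^{4} ∫_{-4}^{4} (18z) · r dz dr dθ.

Inner (z): 0.
Middle (r from 0 to 4): 0.
Outer (θ): 0.

Therefore the triple integral equals 0.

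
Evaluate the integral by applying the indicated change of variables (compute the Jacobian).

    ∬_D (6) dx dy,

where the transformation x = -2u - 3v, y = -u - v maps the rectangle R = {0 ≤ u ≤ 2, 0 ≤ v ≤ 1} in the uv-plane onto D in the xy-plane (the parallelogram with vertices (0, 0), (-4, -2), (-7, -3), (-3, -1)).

Compute the Jacobian determinant of (x, y) with respect to (u, v):

    ∂(x,y)/∂(u,v) = | -2  -3 | = (-2)(-1) - (-3)(-1) = -1.
                   | -1  -1 |

Its absolute value is |J| = 1 (the area scaling factor).

Substituting x = -2u - 3v, y = -u - v into the integrand,

    6 → 6,

so the integral becomes

    ∬_R (6) · |J| du dv = ∫_0^2 ∫_0^1 (6) dv du.

Inner (v): 6.
Outer (u): 12.

Therefore ∬_D (6) dx dy = 12.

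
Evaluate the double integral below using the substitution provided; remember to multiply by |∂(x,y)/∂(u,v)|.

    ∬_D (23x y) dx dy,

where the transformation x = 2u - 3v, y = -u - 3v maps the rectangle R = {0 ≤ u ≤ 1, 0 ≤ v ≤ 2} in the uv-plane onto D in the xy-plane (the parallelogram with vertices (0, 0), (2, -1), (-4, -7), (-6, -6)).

Compute the Jacobian determinant of (x, y) with respect to (u, v):

    ∂(x,y)/∂(u,v) = | 2  -3 | = (2)(-3) - (-3)(-1) = -9.
                   | -1  -3 |

Its absolute value is |J| = 9 (the area scaling factor).

Substituting x = 2u - 3v, y = -u - 3v into the integrand,

    23x y → -46u^2 - 69u v + 207v^2,

so the integral becomes

    ∬_R (-46u^2 - 69u v + 207v^2) · |J| du dv = ∫_0^1 ∫_0^2 (-414u^2 - 621u v + 1863v^2) dv du.

Inner (v): -828u^2 - 1242u + 4968.
Outer (u): 4071.

Therefore ∬_D (23x y) dx dy = 4071.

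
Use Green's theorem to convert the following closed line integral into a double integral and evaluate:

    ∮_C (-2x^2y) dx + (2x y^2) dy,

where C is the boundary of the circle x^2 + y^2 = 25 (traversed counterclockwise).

Green's theorem converts the closed line integral into a double integral over the enclosed region D:

    ∮_C P dx + Q dy = ∬_D (∂Q/∂x - ∂P/∂y) dA.

Here P = -2x^2y, Q = 2x y^2, so

    ∂Q/∂x = 2y^2,    ∂P/∂y = -2x^2,
    ∂Q/∂x - ∂P/∂y = 2x^2 + 2y^2.

D is the region x^2 + y^2 ≤ 25. Evaluating the double integral:

In polar coordinates (x = r cos θ, y = r sin θ, dA = r dr dθ) the integrand becomes 2r^2, so

    ∬_D (2x^2 + 2y^2) dA = ∫_0^{2π} ∫_0^{5} (2r^2) · r dr dθ.

Inner (r from 0 to 5): 625/2.
Outer (θ from 0 to 2π): 625π.

Therefore ∮_C P dx + Q dy = 625π.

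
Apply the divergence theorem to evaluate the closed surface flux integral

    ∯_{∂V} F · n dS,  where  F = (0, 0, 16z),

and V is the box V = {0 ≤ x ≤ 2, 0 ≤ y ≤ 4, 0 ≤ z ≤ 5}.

By the divergence theorem,

    ∯_{∂V} F · n dS = ∭_V (∇ · F) dV.

Compute the divergence:
    ∇ · F = ∂F_x/∂x + ∂F_y/∂y + ∂F_z/∂z = 0 + 0 + 16 = 16.

V is a rectangular box, so dV = dx dy dz with 0 ≤ x ≤ 2, 0 ≤ y ≤ 4, 0 ≤ z ≤ 5.

Integrate (16) over V as an iterated integral:

    ∭_V (∇·F) dV = ∫_0^{2} ∫_0^{4} ∫_0^{5} (16) dz dy dx.

Inner (z from 0 to 5): 80.
Middle (y from 0 to 4): 320.
Outer (x from 0 to 2): 640.

Therefore ∯_{∂V} F · n dS = 640.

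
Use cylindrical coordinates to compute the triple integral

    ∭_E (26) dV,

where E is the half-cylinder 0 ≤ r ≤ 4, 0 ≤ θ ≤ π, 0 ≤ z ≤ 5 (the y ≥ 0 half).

In cylindrical coordinates, x = r cos(θ), y = r sin(θ), z = z, and dV = r dr dθ dz.

The integrand becomes 26, so

    ∭_E (26) dV = ∫_{0}^{π} ∫_{0}^{4} ∫_{0}^{5} (26) · r dz dr dθ.

Inner (z): 130r.
Middle (r from 0 to 4): 1040.
Outer (θ): 1040π.

Therefore the triple integral equals 1040π.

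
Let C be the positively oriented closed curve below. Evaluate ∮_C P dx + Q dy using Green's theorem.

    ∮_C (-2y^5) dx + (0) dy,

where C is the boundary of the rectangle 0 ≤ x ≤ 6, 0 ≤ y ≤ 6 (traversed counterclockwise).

Green's theorem converts the closed line integral into a double integral over the enclosed region D:

    ∮_C P dx + Q dy = ∬_D (∂Q/∂x - ∂P/∂y) dA.

Here P = -2y^5, Q = 0, so

    ∂Q/∂x = 0,    ∂P/∂y = -10y^4,
    ∂Q/∂x - ∂P/∂y = 10y^4.

D is the region 0 ≤ x ≤ 6, 0 ≤ y ≤ 6. Evaluating the double integral:

    ∬_D (10y^4) dA = ∫_0^{6} ∫_0^{6} (10y^4) dy dx.

Inner (y from 0 to 6): 15552.
Outer (x from 0 to 6): 93312.

Therefore ∮_C P dx + Q dy = 93312.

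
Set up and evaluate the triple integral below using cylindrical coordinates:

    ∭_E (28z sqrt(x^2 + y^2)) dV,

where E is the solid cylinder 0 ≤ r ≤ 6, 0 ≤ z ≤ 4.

In cylindrical coordinates, x = r cos(θ), y = r sin(θ), z = z, and dV = r dr dθ dz.

The integrand becomes 28r z, so

    ∭_E (28z sqrt(x^2 + y^2)) dV = ∫_{0}^{2π} ∫_{0}^{6} ∫_{0}^{4} (28r z) · r dz dr dθ.

Inner (z): 224r^2.
Middle (r from 0 to 6): 16128.
Outer (θ): 32256π.

Therefore the triple integral equals 32256π.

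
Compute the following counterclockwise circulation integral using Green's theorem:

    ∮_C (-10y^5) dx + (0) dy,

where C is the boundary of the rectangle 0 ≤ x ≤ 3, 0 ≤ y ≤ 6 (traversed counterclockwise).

Green's theorem converts the closed line integral into a double integral over the enclosed region D:

    ∮_C P dx + Q dy = ∬_D (∂Q/∂x - ∂P/∂y) dA.

Here P = -10y^5, Q = 0, so

    ∂Q/∂x = 0,    ∂P/∂y = -50y^4,
    ∂Q/∂x - ∂P/∂y = 50y^4.

D is the region 0 ≤ x ≤ 3, 0 ≤ y ≤ 6. Evaluating the double integral:

    ∬_D (50y^4) dA = ∫_0^{3} ∫_0^{6} (50y^4) dy dx.

Inner (y from 0 to 6): 77760.
Outer (x from 0 to 3): 233280.

Therefore ∮_C P dx + Q dy = 233280.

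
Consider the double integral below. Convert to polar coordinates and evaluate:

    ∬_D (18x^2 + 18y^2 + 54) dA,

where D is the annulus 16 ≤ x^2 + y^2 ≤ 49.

The region D is 4 ≤ r ≤ 7, 0 ≤ θ ≤ 2π in polar coordinates, where x = r cos(θ), y = r sin(θ), and dA = r dr dθ.

Under the substitution, the integrand becomes 18r^2 + 54, so

    ∬_D (18x^2 + 18y^2 + 54) dA = ∫_{0}^{2π} ∫_{4}^{7} (18r^2 + 54) · r dr dθ.

Inner integral (in r): ∫_{4}^{7} (18r^2 + 54) · r dr = 21087/2.

Outer integral (in θ): ∫_{0}^{2π} (21087/2) dθ = 21087π.

Therefore ∬_D (18x^2 + 18y^2 + 54) dA = 21087π.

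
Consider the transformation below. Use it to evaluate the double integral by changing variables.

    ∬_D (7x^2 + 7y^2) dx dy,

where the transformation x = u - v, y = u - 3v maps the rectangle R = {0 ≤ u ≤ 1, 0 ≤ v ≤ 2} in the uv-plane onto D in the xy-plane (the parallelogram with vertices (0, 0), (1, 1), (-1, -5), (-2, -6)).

Compute the Jacobian determinant of (x, y) with respect to (u, v):

    ∂(x,y)/∂(u,v) = | 1  -1 | = (1)(-3) - (-1)(1) = -2.
                   | 1  -3 |

Its absolute value is |J| = 2 (the area scaling factor).

Substituting x = u - v, y = u - 3v into the integrand,

    7x^2 + 7y^2 → 14u^2 - 56u v + 70v^2,

so the integral becomes

    ∬_R (14u^2 - 56u v + 70v^2) · |J| du dv = ∫_0^1 ∫_0^2 (28u^2 - 112u v + 140v^2) dv du.

Inner (v): 56u^2 - 224u + 1120/3.
Outer (u): 280.

Therefore ∬_D (7x^2 + 7y^2) dx dy = 280.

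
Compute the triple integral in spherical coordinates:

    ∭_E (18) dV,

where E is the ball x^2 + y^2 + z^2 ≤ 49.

In spherical coordinates, x = ρ sin(φ) cos(θ), y = ρ sin(φ) sin(θ), z = ρ cos(φ), and dV = ρ^2 sin(φ) dρ dφ dθ.

The integrand becomes 18, so

    ∭_E (18) dV = ∫_{0}^{2π} ∫_{0}^{π} ∫_{0}^{7} (18) · ρ^2 sin(φ) dρ dφ dθ.

Inner (ρ): 2058sin(φ).
Middle (φ): 4116.
Outer (θ): 8232π.

Therefore the triple integral equals 8232π.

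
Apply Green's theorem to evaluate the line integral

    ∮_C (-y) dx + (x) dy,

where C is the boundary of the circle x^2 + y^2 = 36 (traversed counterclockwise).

Green's theorem converts the closed line integral into a double integral over the enclosed region D:

    ∮_C P dx + Q dy = ∬_D (∂Q/∂x - ∂P/∂y) dA.

Here P = -y, Q = x, so

    ∂Q/∂x = 1,    ∂P/∂y = -1,
    ∂Q/∂x - ∂P/∂y = 2.

D is the region x^2 + y^2 ≤ 36. Evaluating the double integral:

In polar coordinates (x = r cos θ, y = r sin θ, dA = r dr dθ) the integrand becomes 2, so

    ∬_D (2) dA = ∫_0^{2π} ∫_0^{6} (2) · r dr dθ.

Inner (r from 0 to 6): 36.
Outer (θ from 0 to 2π): 72π.

Therefore ∮_C P dx + Q dy = 72π.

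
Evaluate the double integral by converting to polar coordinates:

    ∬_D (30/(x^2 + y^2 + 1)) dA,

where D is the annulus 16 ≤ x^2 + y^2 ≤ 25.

The region D is 4 ≤ r ≤ 5, 0 ≤ θ ≤ 2π in polar coordinates, where x = r cos(θ), y = r sin(θ), and dA = r dr dθ.

Under the substitution, the integrand becomes 30/(r^2 + 1), so

    ∬_D (30/(x^2 + y^2 + 1)) dA = ∫_{0}^{2π} ∫_{4}^{5} (30/(r^2 + 1)) · r dr dθ.

Inner integral (in r): ∫_{4}^{5} (30/(r^2 + 1)) · r dr = log(1677259342285725925376/2862423051509815793).

Outer integral (in θ): ∫_{0}^{2π} (log(1677259342285725925376/2862423051509815793)) dθ = log((1677259342285725925376/2862423051509815793)^(2π)).

Therefore ∬_D (30/(x^2 + y^2 + 1)) dA = log((1677259342285725925376/2862423051509815793)^(2π)).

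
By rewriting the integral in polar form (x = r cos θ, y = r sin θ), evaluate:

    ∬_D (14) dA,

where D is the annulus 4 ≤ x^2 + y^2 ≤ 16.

The region D is 2 ≤ r ≤ 4, 0 ≤ θ ≤ 2π in polar coordinates, where x = r cos(θ), y = r sin(θ), and dA = r dr dθ.

Under the substitution, the integrand becomes 14, so

    ∬_D (14) dA = ∫_{0}^{2π} ∫_{2}^{4} (14) · r dr dθ.

Inner integral (in r): ∫_{2}^{4} (14) · r dr = 84.

Outer integral (in θ): ∫_{0}^{2π} (84) dθ = 168π.

Therefore ∬_D (14) dA = 168π.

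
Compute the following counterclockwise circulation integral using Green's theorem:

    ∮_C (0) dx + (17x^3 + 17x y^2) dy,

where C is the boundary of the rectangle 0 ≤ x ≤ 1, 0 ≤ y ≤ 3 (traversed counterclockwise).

Green's theorem converts the closed line integral into a double integral over the enclosed region D:

    ∮_C P dx + Q dy = ∬_D (∂Q/∂x - ∂P/∂y) dA.

Here P = 0, Q = 17x^3 + 17x y^2, so

    ∂Q/∂x = 51x^2 + 17y^2,    ∂P/∂y = 0,
    ∂Q/∂x - ∂P/∂y = 51x^2 + 17y^2.

D is the region 0 ≤ x ≤ 1, 0 ≤ y ≤ 3. Evaluating the double integral:

    ∬_D (51x^2 + 17y^2) dA = ∫_0^{1} ∫_0^{3} (51x^2 + 17y^2) dy dx.

Inner (y from 0 to 3): 153x^2 + 153.
Outer (x from 0 to 1): 204.

Therefore ∮_C P dx + Q dy = 204.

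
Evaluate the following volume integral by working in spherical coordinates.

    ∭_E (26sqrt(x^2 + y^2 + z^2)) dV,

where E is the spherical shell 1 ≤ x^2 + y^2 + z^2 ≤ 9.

In spherical coordinates, x = ρ sin(φ) cos(θ), y = ρ sin(φ) sin(θ), z = ρ cos(φ), and dV = ρ^2 sin(φ) dρ dφ dθ.

The integrand becomes 26ρ, so

    ∭_E (26sqrt(x^2 + y^2 + z^2)) dV = ∫_{0}^{2π} ∫_{0}^{π} ∫_{1}^{3} (26ρ) · ρ^2 sin(φ) dρ dφ dθ.

Inner (ρ): 520sin(φ).
Middle (φ): 1040.
Outer (θ): 2080π.

Therefore the triple integral equals 2080π.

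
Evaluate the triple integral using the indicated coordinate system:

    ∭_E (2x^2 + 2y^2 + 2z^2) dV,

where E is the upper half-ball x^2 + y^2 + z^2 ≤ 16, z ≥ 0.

In spherical coordinates, x = ρ sin(φ) cos(θ), y = ρ sin(φ) sin(θ), z = ρ cos(φ), and dV = ρ^2 sin(φ) dρ dφ dθ.

The integrand becomes 2ρ^2, so

    ∭_E (2x^2 + 2y^2 + 2z^2) dV = ∫_{0}^{2π} ∫_{0}^{π/2} ∫_{0}^{4} (2ρ^2) · ρ^2 sin(φ) dρ dφ dθ.

Inner (ρ): 2048sin(φ)/5.
Middle (φ): 2048/5.
Outer (θ): 4096π/5.

Therefore the triple integral equals 4096π/5.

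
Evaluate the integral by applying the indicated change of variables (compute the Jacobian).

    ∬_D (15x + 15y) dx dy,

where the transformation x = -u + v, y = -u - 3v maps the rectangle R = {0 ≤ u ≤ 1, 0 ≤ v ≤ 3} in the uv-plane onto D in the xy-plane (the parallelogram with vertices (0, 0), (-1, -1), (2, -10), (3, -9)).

Compute the Jacobian determinant of (x, y) with respect to (u, v):

    ∂(x,y)/∂(u,v) = | -1  1 | = (-1)(-3) - (1)(-1) = 4.
                   | -1  -3 |

Its absolute value is |J| = 4 (the area scaling factor).

Substituting x = -u + v, y = -u - 3v into the integrand,

    15x + 15y → -30u - 30v,

so the integral becomes

    ∬_R (-30u - 30v) · |J| du dv = ∫_0^1 ∫_0^3 (-120u - 120v) dv du.

Inner (v): -360u - 540.
Outer (u): -720.

Therefore ∬_D (15x + 15y) dx dy = -720.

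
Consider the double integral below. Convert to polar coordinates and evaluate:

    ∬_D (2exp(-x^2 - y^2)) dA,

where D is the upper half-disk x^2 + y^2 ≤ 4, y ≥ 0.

The region D is 0 ≤ r ≤ 2, 0 ≤ θ ≤ π in polar coordinates, where x = r cos(θ), y = r sin(θ), and dA = r dr dθ.

Under the substitution, the integrand becomes 2exp(-r^2), so

    ∬_D (2exp(-x^2 - y^2)) dA = ∫_{0}^{π} ∫_{0}^{2} (2exp(-r^2)) · r dr dθ.

Inner integral (in r): ∫_{0}^{2} (2exp(-r^2)) · r dr = 1 - exp(-4).

Outer integral (in θ): ∫_{0}^{π} (1 - exp(-4)) dθ = -π exp(-4) + π.

Therefore ∬_D (2exp(-x^2 - y^2)) dA = -π exp(-4) + π.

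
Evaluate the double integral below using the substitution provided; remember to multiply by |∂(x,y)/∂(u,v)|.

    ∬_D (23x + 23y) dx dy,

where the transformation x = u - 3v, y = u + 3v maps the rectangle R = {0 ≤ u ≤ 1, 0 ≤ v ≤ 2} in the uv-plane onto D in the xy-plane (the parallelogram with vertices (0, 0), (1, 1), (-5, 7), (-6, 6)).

Compute the Jacobian determinant of (x, y) with respect to (u, v):

    ∂(x,y)/∂(u,v) = | 1  -3 | = (1)(3) - (-3)(1) = 6.
                   | 1  3 |

Its absolute value is |J| = 6 (the area scaling factor).

Substituting x = u - 3v, y = u + 3v into the integrand,

    23x + 23y → 46u,

so the integral becomes

    ∬_R (46u) · |J| du dv = ∫_0^1 ∫_0^2 (276u) dv du.

Inner (v): 552u.
Outer (u): 276.

Therefore ∬_D (23x + 23y) dx dy = 276.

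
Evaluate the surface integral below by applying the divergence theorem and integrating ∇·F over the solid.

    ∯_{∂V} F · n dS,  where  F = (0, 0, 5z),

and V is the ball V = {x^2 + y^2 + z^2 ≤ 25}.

By the divergence theorem,

    ∯_{∂V} F · n dS = ∭_V (∇ · F) dV.

Compute the divergence:
    ∇ · F = ∂F_x/∂x + ∂F_y/∂y + ∂F_z/∂z = 0 + 0 + 5 = 5.

In spherical coordinates, x = ρ sin(φ) cos(θ), y = ρ sin(φ) sin(θ), z = ρ cos(φ), dV = ρ^2 sin(φ) dρ dφ dθ, with 0 ≤ ρ ≤ 5, 0 ≤ φ ≤ π, 0 ≤ θ ≤ 2π.

The integrand, after substitution and multiplying by the volume element, becomes (5) · ρ^2 sin(φ), so

    ∭_V (∇·F) dV = ∫_0^{2π} ∫_0^{π} ∫_0^{5} (5) · ρ^2 sin(φ) dρ dφ dθ.

Inner (ρ from 0 to 5): 625sin(φ)/3.
Middle (φ from 0 to π): 1250/3.
Outer (θ from 0 to 2π): 2500π/3.

Therefore ∯_{∂V} F · n dS = 2500π/3.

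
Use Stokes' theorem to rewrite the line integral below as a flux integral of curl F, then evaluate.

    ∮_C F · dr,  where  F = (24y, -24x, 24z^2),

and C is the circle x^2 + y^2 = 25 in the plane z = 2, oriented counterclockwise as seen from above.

Let S be the flat disk x^2 + y^2 ≤ 25 in the plane z = 2, with upward unit normal n̂ = ẑ. By Stokes' theorem,

    ∮_C F · dr = ∬_S (∇ × F) · n̂ dS = ∬_D (curl F)_z dA,

where D is the disk x^2 + y^2 ≤ 25.

Compute the curl of F = (24y, -24x, 24z^2):
    (∇ × F)_x = ∂F_z/∂y - ∂F_y/∂z = 0,
    (∇ × F)_y = ∂F_x/∂z - ∂F_z/∂x = 0,
    (∇ × F)_z = ∂F_y/∂x - ∂F_x/∂y = -48.

On z = 2, (curl F)_z = -48.

Convert to polar (x = r cos θ, y = r sin θ, dA = r dr dθ); the integrand becomes -48, so

    ∬_D (curl F)_z dA = ∫_0^{2π} ∫_0^{5} (-48) · r dr dθ.

Inner (r from 0 to 5): -600.
Outer (θ from 0 to 2π): -1200π.

Therefore ∮_C F · dr = -1200π.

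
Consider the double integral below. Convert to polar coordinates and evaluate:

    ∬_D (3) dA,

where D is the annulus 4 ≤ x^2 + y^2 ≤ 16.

The region D is 2 ≤ r ≤ 4, 0 ≤ θ ≤ 2π in polar coordinates, where x = r cos(θ), y = r sin(θ), and dA = r dr dθ.

Under the substitution, the integrand becomes 3, so

    ∬_D (3) dA = ∫_{0}^{2π} ∫_{2}^{4} (3) · r dr dθ.

Inner integral (in r): ∫_{2}^{4} (3) · r dr = 18.

Outer integral (in θ): ∫_{0}^{2π} (18) dθ = 36π.

Therefore ∬_D (3) dA = 36π.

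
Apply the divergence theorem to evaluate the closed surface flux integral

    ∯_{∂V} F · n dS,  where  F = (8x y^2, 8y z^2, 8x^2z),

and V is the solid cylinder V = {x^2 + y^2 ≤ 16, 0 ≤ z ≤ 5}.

By the divergence theorem,

    ∯_{∂V} F · n dS = ∭_V (∇ · F) dV.

Compute the divergence:
    ∇ · F = ∂F_x/∂x + ∂F_y/∂y + ∂F_z/∂z = 8y^2 + 8z^2 + 8x^2 = 8x^2 + 8y^2 + 8z^2.

In cylindrical coordinates, x = r cos(θ), y = r sin(θ), z = z, dV = r dr dθ dz, with 0 ≤ r ≤ 4, 0 ≤ θ ≤ 2π, 0 ≤ z ≤ 5.

The integrand, after substitution and multiplying by the volume element, becomes (8r^2 + 8z^2) · r, so

    ∭_V (∇·F) dV = ∫_0^{2π} ∫_0^{4} ∫_0^{5} (8r^2 + 8z^2) · r dz dr dθ.

Inner (z from 0 to 5): 40r (r^2 + 25/3).
Middle (r from 0 to 4): 15680/3.
Outer (θ from 0 to 2π): 31360π/3.

Therefore ∯_{∂V} F · n dS = 31360π/3.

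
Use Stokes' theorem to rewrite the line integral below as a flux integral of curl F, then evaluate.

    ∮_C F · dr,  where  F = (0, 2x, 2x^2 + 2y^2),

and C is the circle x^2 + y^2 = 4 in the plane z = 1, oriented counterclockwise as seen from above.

Let S be the flat disk x^2 + y^2 ≤ 4 in the plane z = 1, with upward unit normal n̂ = ẑ. By Stokes' theorem,

    ∮_C F · dr = ∬_S (∇ × F) · n̂ dS = ∬_D (curl F)_z dA,

where D is the disk x^2 + y^2 ≤ 4.

Compute the curl of F = (0, 2x, 2x^2 + 2y^2):
    (∇ × F)_x = ∂F_z/∂y - ∂F_y/∂z = 4y,
    (∇ × F)_y = ∂F_x/∂z - ∂F_z/∂x = -4x,
    (∇ × F)_z = ∂F_y/∂x - ∂F_x/∂y = 2.

On z = 1, (curl F)_z = 2.

Convert to polar (x = r cos θ, y = r sin θ, dA = r dr dθ); the integrand becomes 2, so

    ∬_D (curl F)_z dA = ∫_0^{2π} ∫_0^{2} (2) · r dr dθ.

Inner (r from 0 to 2): 4.
Outer (θ from 0 to 2π): 8π.

Therefore ∮_C F · dr = 8π.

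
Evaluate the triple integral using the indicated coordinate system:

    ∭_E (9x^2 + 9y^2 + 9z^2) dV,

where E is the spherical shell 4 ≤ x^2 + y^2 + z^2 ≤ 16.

In spherical coordinates, x = ρ sin(φ) cos(θ), y = ρ sin(φ) sin(θ), z = ρ cos(φ), and dV = ρ^2 sin(φ) dρ dφ dθ.

The integrand becomes 9ρ^2, so

    ∭_E (9x^2 + 9y^2 + 9z^2) dV = ∫_{0}^{2π} ∫_{0}^{π} ∫_{2}^{4} (9ρ^2) · ρ^2 sin(φ) dρ dφ dθ.

Inner (ρ): 8928sin(φ)/5.
Middle (φ): 17856/5.
Outer (θ): 35712π/5.

Therefore the triple integral equals 35712π/5.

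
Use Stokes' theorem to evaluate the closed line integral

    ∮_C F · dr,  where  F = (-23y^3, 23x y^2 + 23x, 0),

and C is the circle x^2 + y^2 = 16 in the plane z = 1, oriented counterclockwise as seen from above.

Let S be the flat disk x^2 + y^2 ≤ 16 in the plane z = 1, with upward unit normal n̂ = ẑ. By Stokes' theorem,

    ∮_C F · dr = ∬_S (∇ × F) · n̂ dS = ∬_D (curl F)_z dA,

where D is the disk x^2 + y^2 ≤ 16.

Compute the curl of F = (-23y^3, 23x y^2 + 23x, 0):
    (∇ × F)_x = ∂F_z/∂y - ∂F_y/∂z = 0,
    (∇ × F)_y = ∂F_x/∂z - ∂F_z/∂x = 0,
    (∇ × F)_z = ∂F_y/∂x - ∂F_x/∂y = 92y^2 + 23.

On z = 1, (curl F)_z = 92y^2 + 23.

Convert to polar (x = r cos θ, y = r sin θ, dA = r dr dθ); the integrand becomes 92r^2sin(θ)^2 + 23, so

    ∬_D (curl F)_z dA = ∫_0^{2π} ∫_0^{4} (92r^2sin(θ)^2 + 23) · r dr dθ.

Inner (r from 0 to 4): 5888sin(θ)^2 + 184.
Outer (θ from 0 to 2π): 6256π.

Therefore ∮_C F · dr = 6256π.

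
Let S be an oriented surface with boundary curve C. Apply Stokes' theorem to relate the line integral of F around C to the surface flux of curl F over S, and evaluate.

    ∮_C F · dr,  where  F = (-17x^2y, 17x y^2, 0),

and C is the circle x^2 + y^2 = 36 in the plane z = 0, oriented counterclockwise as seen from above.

Let S be the flat disk x^2 + y^2 ≤ 36 in the plane z = 0, with upward unit normal n̂ = ẑ. By Stokes' theorem,

    ∮_C F · dr = ∬_S (∇ × F) · n̂ dS = ∬_D (curl F)_z dA,

where D is the disk x^2 + y^2 ≤ 36.

Compute the curl of F = (-17x^2y, 17x y^2, 0):
    (∇ × F)_x = ∂F_z/∂y - ∂F_y/∂z = 0,
    (∇ × F)_y = ∂F_x/∂z - ∂F_z/∂x = 0,
    (∇ × F)_z = ∂F_y/∂x - ∂F_x/∂y = 17x^2 + 17y^2.

On z = 0, (curl F)_z = 17x^2 + 17y^2.

Convert to polar (x = r cos θ, y = r sin θ, dA = r dr dθ); the integrand becomes 17r^2, so

    ∬_D (curl F)_z dA = ∫_0^{2π} ∫_0^{6} (17r^2) · r dr dθ.

Inner (r from 0 to 6): 5508.
Outer (θ from 0 to 2π): 11016π.

Therefore ∮_C F · dr = 11016π.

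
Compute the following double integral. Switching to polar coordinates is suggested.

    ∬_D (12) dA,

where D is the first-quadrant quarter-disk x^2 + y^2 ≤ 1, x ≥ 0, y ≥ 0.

The region D is 0 ≤ r ≤ 1, 0 ≤ θ ≤ π/2 in polar coordinates, where x = r cos(θ), y = r sin(θ), and dA = r dr dθ.

Under the substitution, the integrand becomes 12, so

    ∬_D (12) dA = ∫_{0}^{π/2} ∫_{0}^{1} (12) · r dr dθ.

Inner integral (in r): ∫_{0}^{1} (12) · r dr = 6.

Outer integral (in θ): ∫_{0}^{π/2} (6) dθ = 3π.

Therefore ∬_D (12) dA = 3π.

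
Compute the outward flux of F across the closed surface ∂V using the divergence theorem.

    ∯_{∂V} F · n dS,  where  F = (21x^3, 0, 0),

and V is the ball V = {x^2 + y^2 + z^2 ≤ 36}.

By the divergence theorem,

    ∯_{∂V} F · n dS = ∭_V (∇ · F) dV.

Compute the divergence:
    ∇ · F = ∂F_x/∂x + ∂F_y/∂y + ∂F_z/∂z = 63x^2 + 0 + 0 = 63x^2.

In spherical coordinates, x = ρ sin(φ) cos(θ), y = ρ sin(φ) sin(θ), z = ρ cos(φ), dV = ρ^2 sin(φ) dρ dφ dθ, with 0 ≤ ρ ≤ 6, 0 ≤ φ ≤ π, 0 ≤ θ ≤ 2π.

The integrand, after substitution and multiplying by the volume element, becomes (63ρ^2sin(φ)^2cos(θ)^2) · ρ^2 sin(φ), so

    ∭_V (∇·F) dV = ∫_0^{2π} ∫_0^{π} ∫_0^{6} (63ρ^2sin(φ)^2cos(θ)^2) · ρ^2 sin(φ) dρ dφ dθ.

Inner (ρ from 0 to 6): 489888sin(φ)^3cos(θ)^2/5.
Middle (φ from 0 to π): 653184cos(θ)^2/5.
Outer (θ from 0 to 2π): 653184π/5.

Therefore ∯_{∂V} F · n dS = 653184π/5.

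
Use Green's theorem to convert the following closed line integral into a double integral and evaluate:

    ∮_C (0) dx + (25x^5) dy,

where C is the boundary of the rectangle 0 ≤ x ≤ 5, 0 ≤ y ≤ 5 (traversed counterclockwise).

Green's theorem converts the closed line integral into a double integral over the enclosed region D:

    ∮_C P dx + Q dy = ∬_D (∂Q/∂x - ∂P/∂y) dA.

Here P = 0, Q = 25x^5, so

    ∂Q/∂x = 125x^4,    ∂P/∂y = 0,
    ∂Q/∂x - ∂P/∂y = 125x^4.

D is the region 0 ≤ x ≤ 5, 0 ≤ y ≤ 5. Evaluating the double integral:

    ∬_D (125x^4) dA = ∫_0^{5} ∫_0^{5} (125x^4) dy dx.

Inner (y from 0 to 5): 625x^4.
Outer (x from 0 to 5): 390625.

Therefore ∮_C P dx + Q dy = 390625.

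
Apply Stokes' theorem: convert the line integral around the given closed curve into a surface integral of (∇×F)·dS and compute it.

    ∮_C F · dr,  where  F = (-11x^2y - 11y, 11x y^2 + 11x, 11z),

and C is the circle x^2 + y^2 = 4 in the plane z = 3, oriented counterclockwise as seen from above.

Let S be the flat disk x^2 + y^2 ≤ 4 in the plane z = 3, with upward unit normal n̂ = ẑ. By Stokes' theorem,

    ∮_C F · dr = ∬_S (∇ × F) · n̂ dS = ∬_D (curl F)_z dA,

where D is the disk x^2 + y^2 ≤ 4.

Compute the curl of F = (-11x^2y - 11y, 11x y^2 + 11x, 11z):
    (∇ × F)_x = ∂F_z/∂y - ∂F_y/∂z = 0,
    (∇ × F)_y = ∂F_x/∂z - ∂F_z/∂x = 0,
    (∇ × F)_z = ∂F_y/∂x - ∂F_x/∂y = 11x^2 + 11y^2 + 22.

On z = 3, (curl F)_z = 11x^2 + 11y^2 + 22.

Convert to polar (x = r cos θ, y = r sin θ, dA = r dr dθ); the integrand becomes 11r^2 + 22, so

    ∬_D (curl F)_z dA = ∫_0^{2π} ∫_0^{2} (11r^2 + 22) · r dr dθ.

Inner (r from 0 to 2): 88.
Outer (θ from 0 to 2π): 176π.

Therefore ∮_C F · dr = 176π.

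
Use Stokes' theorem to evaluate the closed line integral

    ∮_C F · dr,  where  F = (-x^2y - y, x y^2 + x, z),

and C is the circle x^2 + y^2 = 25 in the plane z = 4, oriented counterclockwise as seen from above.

Let S be the flat disk x^2 + y^2 ≤ 25 in the plane z = 4, with upward unit normal n̂ = ẑ. By Stokes' theorem,

    ∮_C F · dr = ∬_S (∇ × F) · n̂ dS = ∬_D (curl F)_z dA,

where D is the disk x^2 + y^2 ≤ 25.

Compute the curl of F = (-x^2y - y, x y^2 + x, z):
    (∇ × F)_x = ∂F_z/∂y - ∂F_y/∂z = 0,
    (∇ × F)_y = ∂F_x/∂z - ∂F_z/∂x = 0,
    (∇ × F)_z = ∂F_y/∂x - ∂F_x/∂y = x^2 + y^2 + 2.

On z = 4, (curl F)_z = x^2 + y^2 + 2.

Convert to polar (x = r cos θ, y = r sin θ, dA = r dr dθ); the integrand becomes r^2 + 2, so

    ∬_D (curl F)_z dA = ∫_0^{2π} ∫_0^{5} (r^2 + 2) · r dr dθ.

Inner (r from 0 to 5): 725/4.
Outer (θ from 0 to 2π): 725π/2.

Therefore ∮_C F · dr = 725π/2.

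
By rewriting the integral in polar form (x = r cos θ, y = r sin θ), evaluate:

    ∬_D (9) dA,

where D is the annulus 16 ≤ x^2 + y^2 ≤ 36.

The region D is 4 ≤ r ≤ 6, 0 ≤ θ ≤ 2π in polar coordinates, where x = r cos(θ), y = r sin(θ), and dA = r dr dθ.

Under the substitution, the integrand becomes 9, so

    ∬_D (9) dA = ∫_{0}^{2π} ∫_{4}^{6} (9) · r dr dθ.

Inner integral (in r): ∫_{4}^{6} (9) · r dr = 90.

Outer integral (in θ): ∫_{0}^{2π} (90) dθ = 180π.

Therefore ∬_D (9) dA = 180π.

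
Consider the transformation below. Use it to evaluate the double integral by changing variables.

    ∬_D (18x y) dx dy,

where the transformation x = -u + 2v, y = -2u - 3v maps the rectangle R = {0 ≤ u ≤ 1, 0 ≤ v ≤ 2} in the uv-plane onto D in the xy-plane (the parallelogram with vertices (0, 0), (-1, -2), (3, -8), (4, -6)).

Compute the Jacobian determinant of (x, y) with respect to (u, v):

    ∂(x,y)/∂(u,v) = | -1  2 | = (-1)(-3) - (2)(-2) = 7.
                   | -2  -3 |

Its absolute value is |J| = 7 (the area scaling factor).

Substituting x = -u + 2v, y = -2u - 3v into the integrand,

    18x y → 36u^2 - 18u v - 108v^2,

so the integral becomes

    ∬_R (36u^2 - 18u v - 108v^2) · |J| du dv = ∫_0^1 ∫_0^2 (252u^2 - 126u v - 756v^2) dv du.

Inner (v): 504u^2 - 252u - 2016.
Outer (u): -1974.

Therefore ∬_D (18x y) dx dy = -1974.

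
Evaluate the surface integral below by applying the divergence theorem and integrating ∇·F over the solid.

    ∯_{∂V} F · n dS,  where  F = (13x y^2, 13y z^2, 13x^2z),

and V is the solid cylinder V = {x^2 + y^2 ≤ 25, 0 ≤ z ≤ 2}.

By the divergence theorem,

    ∯_{∂V} F · n dS = ∭_V (∇ · F) dV.

Compute the divergence:
    ∇ · F = ∂F_x/∂x + ∂F_y/∂y + ∂F_z/∂z = 13y^2 + 13z^2 + 13x^2 = 13x^2 + 13y^2 + 13z^2.

In cylindrical coordinates, x = r cos(θ), y = r sin(θ), z = z, dV = r dr dθ dz, with 0 ≤ r ≤ 5, 0 ≤ θ ≤ 2π, 0 ≤ z ≤ 2.

The integrand, after substitution and multiplying by the volume element, becomes (13r^2 + 13z^2) · r, so

    ∭_V (∇·F) dV = ∫_0^{2π} ∫_0^{5} ∫_0^{2} (13r^2 + 13z^2) · r dz dr dθ.

Inner (z from 0 to 2): 26r (r^2 + 4/3).
Middle (r from 0 to 5): 26975/6.
Outer (θ from 0 to 2π): 26975π/3.

Therefore ∯_{∂V} F · n dS = 26975π/3.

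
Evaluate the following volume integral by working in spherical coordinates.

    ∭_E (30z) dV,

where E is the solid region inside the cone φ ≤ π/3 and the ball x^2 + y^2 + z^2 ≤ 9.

In spherical coordinates, x = ρ sin(φ) cos(θ), y = ρ sin(φ) sin(θ), z = ρ cos(φ), and dV = ρ^2 sin(φ) dρ dφ dθ.

The integrand becomes 30ρ cos(φ), so

    ∭_E (30z) dV = ∫_{0}^{2π} ∫_{0}^{π/3} ∫_{0}^{3} (30ρ cos(φ)) · ρ^2 sin(φ) dρ dφ dθ.

Inner (ρ): 1215sin(2φ)/4.
Middle (φ): 3645/16.
Outer (θ): 3645π/8.

Therefore the triple integral equals 3645π/8.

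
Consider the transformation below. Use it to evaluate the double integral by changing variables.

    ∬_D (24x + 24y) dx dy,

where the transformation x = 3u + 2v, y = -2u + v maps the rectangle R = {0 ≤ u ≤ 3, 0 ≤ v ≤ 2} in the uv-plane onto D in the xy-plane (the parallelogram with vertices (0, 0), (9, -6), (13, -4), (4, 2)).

Compute the Jacobian determinant of (x, y) with respect to (u, v):

    ∂(x,y)/∂(u,v) = | 3  2 | = (3)(1) - (2)(-2) = 7.
                   | -2  1 |

Its absolute value is |J| = 7 (the area scaling factor).

Substituting x = 3u + 2v, y = -2u + v into the integrand,

    24x + 24y → 24u + 72v,

so the integral becomes

    ∬_R (24u + 72v) · |J| du dv = ∫_0^3 ∫_0^2 (168u + 504v) dv du.

Inner (v): 336u + 1008.
Outer (u): 4536.

Therefore ∬_D (24x + 24y) dx dy = 4536.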